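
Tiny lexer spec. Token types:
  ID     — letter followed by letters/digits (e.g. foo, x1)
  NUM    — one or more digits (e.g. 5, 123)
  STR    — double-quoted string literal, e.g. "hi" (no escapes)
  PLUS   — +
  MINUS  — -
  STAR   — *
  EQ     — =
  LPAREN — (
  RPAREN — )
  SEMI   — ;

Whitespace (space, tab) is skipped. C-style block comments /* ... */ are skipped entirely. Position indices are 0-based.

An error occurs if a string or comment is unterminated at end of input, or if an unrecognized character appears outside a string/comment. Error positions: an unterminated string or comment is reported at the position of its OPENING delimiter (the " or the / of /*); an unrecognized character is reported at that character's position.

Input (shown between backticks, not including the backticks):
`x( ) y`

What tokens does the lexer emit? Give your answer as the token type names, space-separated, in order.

pos=0: emit ID 'x' (now at pos=1)
pos=1: emit LPAREN '('
pos=3: emit RPAREN ')'
pos=5: emit ID 'y' (now at pos=6)
DONE. 4 tokens: [ID, LPAREN, RPAREN, ID]

Answer: ID LPAREN RPAREN ID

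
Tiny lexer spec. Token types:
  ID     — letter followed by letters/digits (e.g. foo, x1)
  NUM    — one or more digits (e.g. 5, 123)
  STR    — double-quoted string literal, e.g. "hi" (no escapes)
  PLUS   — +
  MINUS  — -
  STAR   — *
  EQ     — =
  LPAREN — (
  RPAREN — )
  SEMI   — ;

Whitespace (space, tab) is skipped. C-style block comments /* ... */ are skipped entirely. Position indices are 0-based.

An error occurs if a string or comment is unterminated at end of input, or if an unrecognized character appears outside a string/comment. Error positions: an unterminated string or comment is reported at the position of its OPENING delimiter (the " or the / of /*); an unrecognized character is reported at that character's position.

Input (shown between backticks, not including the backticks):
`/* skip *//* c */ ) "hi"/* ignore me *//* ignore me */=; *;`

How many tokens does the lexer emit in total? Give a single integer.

pos=0: enter COMMENT mode (saw '/*')
exit COMMENT mode (now at pos=10)
pos=10: enter COMMENT mode (saw '/*')
exit COMMENT mode (now at pos=17)
pos=18: emit RPAREN ')'
pos=20: enter STRING mode
pos=20: emit STR "hi" (now at pos=24)
pos=24: enter COMMENT mode (saw '/*')
exit COMMENT mode (now at pos=39)
pos=39: enter COMMENT mode (saw '/*')
exit COMMENT mode (now at pos=54)
pos=54: emit EQ '='
pos=55: emit SEMI ';'
pos=57: emit STAR '*'
pos=58: emit SEMI ';'
DONE. 6 tokens: [RPAREN, STR, EQ, SEMI, STAR, SEMI]

Answer: 6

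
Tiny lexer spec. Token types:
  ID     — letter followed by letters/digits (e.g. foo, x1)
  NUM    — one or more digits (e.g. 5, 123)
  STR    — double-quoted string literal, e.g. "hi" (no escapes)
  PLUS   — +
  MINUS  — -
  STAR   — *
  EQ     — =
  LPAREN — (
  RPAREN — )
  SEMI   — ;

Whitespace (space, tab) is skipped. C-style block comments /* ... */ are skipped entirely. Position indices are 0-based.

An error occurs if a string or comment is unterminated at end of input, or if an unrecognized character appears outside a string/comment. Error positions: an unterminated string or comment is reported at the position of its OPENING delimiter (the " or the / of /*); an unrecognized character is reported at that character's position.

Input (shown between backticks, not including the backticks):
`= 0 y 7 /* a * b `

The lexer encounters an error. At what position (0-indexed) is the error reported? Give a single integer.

Answer: 8

Derivation:
pos=0: emit EQ '='
pos=2: emit NUM '0' (now at pos=3)
pos=4: emit ID 'y' (now at pos=5)
pos=6: emit NUM '7' (now at pos=7)
pos=8: enter COMMENT mode (saw '/*')
pos=8: ERROR — unterminated comment (reached EOF)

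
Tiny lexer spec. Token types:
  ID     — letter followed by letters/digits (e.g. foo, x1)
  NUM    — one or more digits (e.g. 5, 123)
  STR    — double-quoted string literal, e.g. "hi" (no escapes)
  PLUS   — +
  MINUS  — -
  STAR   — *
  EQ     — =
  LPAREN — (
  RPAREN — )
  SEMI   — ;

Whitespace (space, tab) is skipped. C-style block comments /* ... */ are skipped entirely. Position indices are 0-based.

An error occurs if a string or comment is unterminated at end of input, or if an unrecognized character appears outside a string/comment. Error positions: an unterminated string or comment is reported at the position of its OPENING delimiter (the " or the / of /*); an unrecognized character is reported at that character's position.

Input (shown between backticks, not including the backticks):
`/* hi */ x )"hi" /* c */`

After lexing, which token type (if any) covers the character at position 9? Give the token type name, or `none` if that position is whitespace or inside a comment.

pos=0: enter COMMENT mode (saw '/*')
exit COMMENT mode (now at pos=8)
pos=9: emit ID 'x' (now at pos=10)
pos=11: emit RPAREN ')'
pos=12: enter STRING mode
pos=12: emit STR "hi" (now at pos=16)
pos=17: enter COMMENT mode (saw '/*')
exit COMMENT mode (now at pos=24)
DONE. 3 tokens: [ID, RPAREN, STR]
Position 9: char is 'x' -> ID

Answer: ID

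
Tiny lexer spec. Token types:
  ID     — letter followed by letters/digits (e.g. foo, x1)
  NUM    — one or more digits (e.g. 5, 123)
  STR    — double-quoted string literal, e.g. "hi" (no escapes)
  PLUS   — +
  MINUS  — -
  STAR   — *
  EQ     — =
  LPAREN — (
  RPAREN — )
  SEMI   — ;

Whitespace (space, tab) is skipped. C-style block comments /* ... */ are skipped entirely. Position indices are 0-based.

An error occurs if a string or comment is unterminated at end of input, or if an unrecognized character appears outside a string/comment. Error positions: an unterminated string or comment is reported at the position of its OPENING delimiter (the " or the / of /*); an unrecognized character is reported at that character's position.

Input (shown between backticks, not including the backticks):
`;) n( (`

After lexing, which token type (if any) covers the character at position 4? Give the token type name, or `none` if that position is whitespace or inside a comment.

pos=0: emit SEMI ';'
pos=1: emit RPAREN ')'
pos=3: emit ID 'n' (now at pos=4)
pos=4: emit LPAREN '('
pos=6: emit LPAREN '('
DONE. 5 tokens: [SEMI, RPAREN, ID, LPAREN, LPAREN]
Position 4: char is '(' -> LPAREN

Answer: LPAREN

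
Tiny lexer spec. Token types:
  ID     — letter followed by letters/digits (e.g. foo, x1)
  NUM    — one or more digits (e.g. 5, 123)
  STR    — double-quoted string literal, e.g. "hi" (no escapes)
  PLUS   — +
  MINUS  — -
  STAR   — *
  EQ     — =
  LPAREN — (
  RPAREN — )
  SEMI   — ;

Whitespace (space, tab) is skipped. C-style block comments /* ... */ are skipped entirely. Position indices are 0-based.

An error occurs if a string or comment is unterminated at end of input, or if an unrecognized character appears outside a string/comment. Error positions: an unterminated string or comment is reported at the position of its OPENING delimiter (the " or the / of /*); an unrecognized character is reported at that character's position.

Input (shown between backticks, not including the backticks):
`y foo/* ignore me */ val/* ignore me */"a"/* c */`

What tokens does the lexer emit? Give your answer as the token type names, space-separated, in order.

pos=0: emit ID 'y' (now at pos=1)
pos=2: emit ID 'foo' (now at pos=5)
pos=5: enter COMMENT mode (saw '/*')
exit COMMENT mode (now at pos=20)
pos=21: emit ID 'val' (now at pos=24)
pos=24: enter COMMENT mode (saw '/*')
exit COMMENT mode (now at pos=39)
pos=39: enter STRING mode
pos=39: emit STR "a" (now at pos=42)
pos=42: enter COMMENT mode (saw '/*')
exit COMMENT mode (now at pos=49)
DONE. 4 tokens: [ID, ID, ID, STR]

Answer: ID ID ID STR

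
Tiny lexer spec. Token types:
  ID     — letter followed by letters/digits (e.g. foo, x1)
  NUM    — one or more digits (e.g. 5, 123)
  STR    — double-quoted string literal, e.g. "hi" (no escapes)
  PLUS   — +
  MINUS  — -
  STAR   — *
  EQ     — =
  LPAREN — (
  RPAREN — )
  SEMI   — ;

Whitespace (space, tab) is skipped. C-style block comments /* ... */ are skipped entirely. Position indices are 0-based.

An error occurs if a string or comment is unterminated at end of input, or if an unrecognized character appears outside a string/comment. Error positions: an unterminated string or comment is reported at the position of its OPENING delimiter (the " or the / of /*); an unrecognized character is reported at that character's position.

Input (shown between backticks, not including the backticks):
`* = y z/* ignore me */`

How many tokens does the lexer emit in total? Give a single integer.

pos=0: emit STAR '*'
pos=2: emit EQ '='
pos=4: emit ID 'y' (now at pos=5)
pos=6: emit ID 'z' (now at pos=7)
pos=7: enter COMMENT mode (saw '/*')
exit COMMENT mode (now at pos=22)
DONE. 4 tokens: [STAR, EQ, ID, ID]

Answer: 4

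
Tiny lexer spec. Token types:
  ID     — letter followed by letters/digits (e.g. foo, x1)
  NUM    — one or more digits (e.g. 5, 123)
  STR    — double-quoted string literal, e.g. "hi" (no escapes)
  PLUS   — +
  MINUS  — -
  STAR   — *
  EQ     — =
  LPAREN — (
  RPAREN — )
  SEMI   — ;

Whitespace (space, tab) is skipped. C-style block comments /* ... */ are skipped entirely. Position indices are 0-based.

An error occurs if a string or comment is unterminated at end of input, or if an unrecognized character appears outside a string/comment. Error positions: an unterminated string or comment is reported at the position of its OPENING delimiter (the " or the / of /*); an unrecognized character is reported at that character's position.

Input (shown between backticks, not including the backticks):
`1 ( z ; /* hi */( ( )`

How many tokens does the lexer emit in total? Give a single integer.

pos=0: emit NUM '1' (now at pos=1)
pos=2: emit LPAREN '('
pos=4: emit ID 'z' (now at pos=5)
pos=6: emit SEMI ';'
pos=8: enter COMMENT mode (saw '/*')
exit COMMENT mode (now at pos=16)
pos=16: emit LPAREN '('
pos=18: emit LPAREN '('
pos=20: emit RPAREN ')'
DONE. 7 tokens: [NUM, LPAREN, ID, SEMI, LPAREN, LPAREN, RPAREN]

Answer: 7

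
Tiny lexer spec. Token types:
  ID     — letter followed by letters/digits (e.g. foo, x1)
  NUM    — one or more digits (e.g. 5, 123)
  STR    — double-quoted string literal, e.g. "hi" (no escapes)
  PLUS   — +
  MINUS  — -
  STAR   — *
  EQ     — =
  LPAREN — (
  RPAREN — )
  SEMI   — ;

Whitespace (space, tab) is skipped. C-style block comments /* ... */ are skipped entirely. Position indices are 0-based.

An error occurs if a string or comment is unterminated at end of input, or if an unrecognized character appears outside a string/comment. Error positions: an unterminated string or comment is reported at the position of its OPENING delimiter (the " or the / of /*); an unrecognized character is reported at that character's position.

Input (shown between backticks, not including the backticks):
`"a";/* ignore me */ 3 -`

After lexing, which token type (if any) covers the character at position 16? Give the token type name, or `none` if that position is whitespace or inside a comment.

Answer: none

Derivation:
pos=0: enter STRING mode
pos=0: emit STR "a" (now at pos=3)
pos=3: emit SEMI ';'
pos=4: enter COMMENT mode (saw '/*')
exit COMMENT mode (now at pos=19)
pos=20: emit NUM '3' (now at pos=21)
pos=22: emit MINUS '-'
DONE. 4 tokens: [STR, SEMI, NUM, MINUS]
Position 16: char is ' ' -> none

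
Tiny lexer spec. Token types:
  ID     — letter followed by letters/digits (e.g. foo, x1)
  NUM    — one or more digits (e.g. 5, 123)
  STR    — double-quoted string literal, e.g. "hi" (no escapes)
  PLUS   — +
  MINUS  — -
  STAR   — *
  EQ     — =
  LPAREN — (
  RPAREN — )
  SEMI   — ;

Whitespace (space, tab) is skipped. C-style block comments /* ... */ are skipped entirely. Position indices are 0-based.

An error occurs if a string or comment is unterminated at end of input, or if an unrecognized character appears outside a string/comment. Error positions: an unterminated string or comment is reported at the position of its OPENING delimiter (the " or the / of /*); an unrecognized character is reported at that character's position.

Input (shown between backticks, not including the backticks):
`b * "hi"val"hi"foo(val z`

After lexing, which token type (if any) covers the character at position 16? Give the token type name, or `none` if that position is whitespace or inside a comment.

pos=0: emit ID 'b' (now at pos=1)
pos=2: emit STAR '*'
pos=4: enter STRING mode
pos=4: emit STR "hi" (now at pos=8)
pos=8: emit ID 'val' (now at pos=11)
pos=11: enter STRING mode
pos=11: emit STR "hi" (now at pos=15)
pos=15: emit ID 'foo' (now at pos=18)
pos=18: emit LPAREN '('
pos=19: emit ID 'val' (now at pos=22)
pos=23: emit ID 'z' (now at pos=24)
DONE. 9 tokens: [ID, STAR, STR, ID, STR, ID, LPAREN, ID, ID]
Position 16: char is 'o' -> ID

Answer: ID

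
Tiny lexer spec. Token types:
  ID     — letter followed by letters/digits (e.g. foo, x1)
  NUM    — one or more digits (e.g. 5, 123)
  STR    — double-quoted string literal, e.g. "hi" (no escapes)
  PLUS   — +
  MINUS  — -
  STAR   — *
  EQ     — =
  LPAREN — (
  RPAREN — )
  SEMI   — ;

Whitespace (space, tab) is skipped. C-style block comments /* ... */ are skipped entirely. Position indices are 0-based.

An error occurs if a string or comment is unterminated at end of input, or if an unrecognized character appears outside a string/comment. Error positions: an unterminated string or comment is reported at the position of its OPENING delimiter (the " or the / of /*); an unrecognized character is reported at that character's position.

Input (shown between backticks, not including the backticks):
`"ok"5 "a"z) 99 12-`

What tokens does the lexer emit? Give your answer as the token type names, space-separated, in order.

Answer: STR NUM STR ID RPAREN NUM NUM MINUS

Derivation:
pos=0: enter STRING mode
pos=0: emit STR "ok" (now at pos=4)
pos=4: emit NUM '5' (now at pos=5)
pos=6: enter STRING mode
pos=6: emit STR "a" (now at pos=9)
pos=9: emit ID 'z' (now at pos=10)
pos=10: emit RPAREN ')'
pos=12: emit NUM '99' (now at pos=14)
pos=15: emit NUM '12' (now at pos=17)
pos=17: emit MINUS '-'
DONE. 8 tokens: [STR, NUM, STR, ID, RPAREN, NUM, NUM, MINUS]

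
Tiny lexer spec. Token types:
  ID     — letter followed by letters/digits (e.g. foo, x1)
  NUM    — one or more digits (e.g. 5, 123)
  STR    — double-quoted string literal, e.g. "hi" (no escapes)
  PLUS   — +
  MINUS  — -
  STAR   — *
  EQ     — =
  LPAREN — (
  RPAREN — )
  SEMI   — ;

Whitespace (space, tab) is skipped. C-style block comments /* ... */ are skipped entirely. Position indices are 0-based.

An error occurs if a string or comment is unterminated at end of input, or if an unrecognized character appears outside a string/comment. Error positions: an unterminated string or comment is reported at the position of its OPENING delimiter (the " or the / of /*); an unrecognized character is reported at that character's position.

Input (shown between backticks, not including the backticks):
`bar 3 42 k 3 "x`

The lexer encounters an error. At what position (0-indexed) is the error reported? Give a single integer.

Answer: 13

Derivation:
pos=0: emit ID 'bar' (now at pos=3)
pos=4: emit NUM '3' (now at pos=5)
pos=6: emit NUM '42' (now at pos=8)
pos=9: emit ID 'k' (now at pos=10)
pos=11: emit NUM '3' (now at pos=12)
pos=13: enter STRING mode
pos=13: ERROR — unterminated string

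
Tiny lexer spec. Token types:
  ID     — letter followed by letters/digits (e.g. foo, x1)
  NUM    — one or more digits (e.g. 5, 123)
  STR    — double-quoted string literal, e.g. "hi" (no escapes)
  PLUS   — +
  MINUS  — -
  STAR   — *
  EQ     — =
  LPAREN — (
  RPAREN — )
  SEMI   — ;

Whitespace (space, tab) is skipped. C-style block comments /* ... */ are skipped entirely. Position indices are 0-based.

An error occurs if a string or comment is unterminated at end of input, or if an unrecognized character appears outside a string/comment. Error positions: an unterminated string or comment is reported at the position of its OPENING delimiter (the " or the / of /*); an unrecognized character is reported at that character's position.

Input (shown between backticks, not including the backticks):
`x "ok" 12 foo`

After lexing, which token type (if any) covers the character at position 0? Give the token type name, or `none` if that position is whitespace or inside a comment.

pos=0: emit ID 'x' (now at pos=1)
pos=2: enter STRING mode
pos=2: emit STR "ok" (now at pos=6)
pos=7: emit NUM '12' (now at pos=9)
pos=10: emit ID 'foo' (now at pos=13)
DONE. 4 tokens: [ID, STR, NUM, ID]
Position 0: char is 'x' -> ID

Answer: ID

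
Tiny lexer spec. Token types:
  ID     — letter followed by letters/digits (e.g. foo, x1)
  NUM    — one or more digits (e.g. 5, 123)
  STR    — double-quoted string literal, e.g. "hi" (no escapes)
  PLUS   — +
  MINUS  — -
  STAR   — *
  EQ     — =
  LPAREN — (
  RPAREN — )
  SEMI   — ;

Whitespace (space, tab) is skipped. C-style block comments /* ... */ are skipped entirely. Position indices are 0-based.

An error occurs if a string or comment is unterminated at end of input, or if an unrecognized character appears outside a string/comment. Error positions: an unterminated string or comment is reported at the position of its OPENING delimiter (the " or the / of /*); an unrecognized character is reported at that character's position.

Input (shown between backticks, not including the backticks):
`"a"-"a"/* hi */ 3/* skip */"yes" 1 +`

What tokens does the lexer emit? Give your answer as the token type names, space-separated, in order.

pos=0: enter STRING mode
pos=0: emit STR "a" (now at pos=3)
pos=3: emit MINUS '-'
pos=4: enter STRING mode
pos=4: emit STR "a" (now at pos=7)
pos=7: enter COMMENT mode (saw '/*')
exit COMMENT mode (now at pos=15)
pos=16: emit NUM '3' (now at pos=17)
pos=17: enter COMMENT mode (saw '/*')
exit COMMENT mode (now at pos=27)
pos=27: enter STRING mode
pos=27: emit STR "yes" (now at pos=32)
pos=33: emit NUM '1' (now at pos=34)
pos=35: emit PLUS '+'
DONE. 7 tokens: [STR, MINUS, STR, NUM, STR, NUM, PLUS]

Answer: STR MINUS STR NUM STR NUM PLUS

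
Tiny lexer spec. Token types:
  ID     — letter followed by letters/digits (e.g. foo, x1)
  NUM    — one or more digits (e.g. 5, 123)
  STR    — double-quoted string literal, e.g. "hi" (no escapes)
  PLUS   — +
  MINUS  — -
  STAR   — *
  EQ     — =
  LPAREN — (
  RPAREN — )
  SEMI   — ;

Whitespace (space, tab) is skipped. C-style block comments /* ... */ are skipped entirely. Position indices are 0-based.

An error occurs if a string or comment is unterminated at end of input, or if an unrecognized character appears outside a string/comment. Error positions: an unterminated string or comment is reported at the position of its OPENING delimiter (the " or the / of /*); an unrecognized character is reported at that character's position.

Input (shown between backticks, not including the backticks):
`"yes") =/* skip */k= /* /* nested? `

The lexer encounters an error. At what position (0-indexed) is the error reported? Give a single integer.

Answer: 21

Derivation:
pos=0: enter STRING mode
pos=0: emit STR "yes" (now at pos=5)
pos=5: emit RPAREN ')'
pos=7: emit EQ '='
pos=8: enter COMMENT mode (saw '/*')
exit COMMENT mode (now at pos=18)
pos=18: emit ID 'k' (now at pos=19)
pos=19: emit EQ '='
pos=21: enter COMMENT mode (saw '/*')
pos=21: ERROR — unterminated comment (reached EOF)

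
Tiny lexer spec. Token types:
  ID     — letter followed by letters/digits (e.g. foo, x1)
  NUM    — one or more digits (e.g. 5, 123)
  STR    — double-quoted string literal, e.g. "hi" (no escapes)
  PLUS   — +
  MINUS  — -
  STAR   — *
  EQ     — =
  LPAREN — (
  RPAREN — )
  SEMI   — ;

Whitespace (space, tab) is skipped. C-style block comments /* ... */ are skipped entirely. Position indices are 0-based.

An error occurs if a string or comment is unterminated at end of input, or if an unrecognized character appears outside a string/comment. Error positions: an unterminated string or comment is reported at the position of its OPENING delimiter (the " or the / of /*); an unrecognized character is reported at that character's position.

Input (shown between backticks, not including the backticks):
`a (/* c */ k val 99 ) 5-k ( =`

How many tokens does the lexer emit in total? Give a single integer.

Answer: 11

Derivation:
pos=0: emit ID 'a' (now at pos=1)
pos=2: emit LPAREN '('
pos=3: enter COMMENT mode (saw '/*')
exit COMMENT mode (now at pos=10)
pos=11: emit ID 'k' (now at pos=12)
pos=13: emit ID 'val' (now at pos=16)
pos=17: emit NUM '99' (now at pos=19)
pos=20: emit RPAREN ')'
pos=22: emit NUM '5' (now at pos=23)
pos=23: emit MINUS '-'
pos=24: emit ID 'k' (now at pos=25)
pos=26: emit LPAREN '('
pos=28: emit EQ '='
DONE. 11 tokens: [ID, LPAREN, ID, ID, NUM, RPAREN, NUM, MINUS, ID, LPAREN, EQ]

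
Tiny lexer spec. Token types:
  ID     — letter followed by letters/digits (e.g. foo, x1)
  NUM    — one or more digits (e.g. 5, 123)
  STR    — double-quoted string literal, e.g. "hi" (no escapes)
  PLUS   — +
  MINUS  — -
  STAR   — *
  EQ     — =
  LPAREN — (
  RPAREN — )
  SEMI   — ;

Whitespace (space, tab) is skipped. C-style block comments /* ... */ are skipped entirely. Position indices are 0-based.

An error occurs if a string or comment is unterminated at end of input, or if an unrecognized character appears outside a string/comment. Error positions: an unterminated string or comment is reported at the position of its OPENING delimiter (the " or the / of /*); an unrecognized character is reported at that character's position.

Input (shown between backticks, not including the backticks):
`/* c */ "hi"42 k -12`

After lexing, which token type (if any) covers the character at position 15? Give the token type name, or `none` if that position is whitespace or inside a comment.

Answer: ID

Derivation:
pos=0: enter COMMENT mode (saw '/*')
exit COMMENT mode (now at pos=7)
pos=8: enter STRING mode
pos=8: emit STR "hi" (now at pos=12)
pos=12: emit NUM '42' (now at pos=14)
pos=15: emit ID 'k' (now at pos=16)
pos=17: emit MINUS '-'
pos=18: emit NUM '12' (now at pos=20)
DONE. 5 tokens: [STR, NUM, ID, MINUS, NUM]
Position 15: char is 'k' -> ID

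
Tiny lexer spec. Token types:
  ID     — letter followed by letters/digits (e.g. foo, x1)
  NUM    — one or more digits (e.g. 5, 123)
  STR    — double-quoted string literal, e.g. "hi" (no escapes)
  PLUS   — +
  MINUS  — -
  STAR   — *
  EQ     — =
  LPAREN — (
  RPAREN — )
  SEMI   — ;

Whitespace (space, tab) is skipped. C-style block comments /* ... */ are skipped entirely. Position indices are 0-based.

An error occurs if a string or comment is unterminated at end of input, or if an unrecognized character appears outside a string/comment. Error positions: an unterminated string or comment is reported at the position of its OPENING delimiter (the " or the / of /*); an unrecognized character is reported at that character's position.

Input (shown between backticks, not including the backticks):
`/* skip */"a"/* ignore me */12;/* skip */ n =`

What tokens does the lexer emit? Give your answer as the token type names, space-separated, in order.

Answer: STR NUM SEMI ID EQ

Derivation:
pos=0: enter COMMENT mode (saw '/*')
exit COMMENT mode (now at pos=10)
pos=10: enter STRING mode
pos=10: emit STR "a" (now at pos=13)
pos=13: enter COMMENT mode (saw '/*')
exit COMMENT mode (now at pos=28)
pos=28: emit NUM '12' (now at pos=30)
pos=30: emit SEMI ';'
pos=31: enter COMMENT mode (saw '/*')
exit COMMENT mode (now at pos=41)
pos=42: emit ID 'n' (now at pos=43)
pos=44: emit EQ '='
DONE. 5 tokens: [STR, NUM, SEMI, ID, EQ]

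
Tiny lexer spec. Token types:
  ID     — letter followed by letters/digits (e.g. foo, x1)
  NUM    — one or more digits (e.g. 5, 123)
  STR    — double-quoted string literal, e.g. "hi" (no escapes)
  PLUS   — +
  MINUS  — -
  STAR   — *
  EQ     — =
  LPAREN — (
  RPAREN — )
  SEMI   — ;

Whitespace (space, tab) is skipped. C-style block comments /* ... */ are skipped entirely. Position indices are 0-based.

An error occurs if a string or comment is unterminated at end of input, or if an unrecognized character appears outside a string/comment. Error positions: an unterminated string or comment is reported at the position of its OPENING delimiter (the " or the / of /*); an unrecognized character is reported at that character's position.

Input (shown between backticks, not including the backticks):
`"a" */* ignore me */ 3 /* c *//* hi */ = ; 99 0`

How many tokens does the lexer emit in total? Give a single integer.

pos=0: enter STRING mode
pos=0: emit STR "a" (now at pos=3)
pos=4: emit STAR '*'
pos=5: enter COMMENT mode (saw '/*')
exit COMMENT mode (now at pos=20)
pos=21: emit NUM '3' (now at pos=22)
pos=23: enter COMMENT mode (saw '/*')
exit COMMENT mode (now at pos=30)
pos=30: enter COMMENT mode (saw '/*')
exit COMMENT mode (now at pos=38)
pos=39: emit EQ '='
pos=41: emit SEMI ';'
pos=43: emit NUM '99' (now at pos=45)
pos=46: emit NUM '0' (now at pos=47)
DONE. 7 tokens: [STR, STAR, NUM, EQ, SEMI, NUM, NUM]

Answer: 7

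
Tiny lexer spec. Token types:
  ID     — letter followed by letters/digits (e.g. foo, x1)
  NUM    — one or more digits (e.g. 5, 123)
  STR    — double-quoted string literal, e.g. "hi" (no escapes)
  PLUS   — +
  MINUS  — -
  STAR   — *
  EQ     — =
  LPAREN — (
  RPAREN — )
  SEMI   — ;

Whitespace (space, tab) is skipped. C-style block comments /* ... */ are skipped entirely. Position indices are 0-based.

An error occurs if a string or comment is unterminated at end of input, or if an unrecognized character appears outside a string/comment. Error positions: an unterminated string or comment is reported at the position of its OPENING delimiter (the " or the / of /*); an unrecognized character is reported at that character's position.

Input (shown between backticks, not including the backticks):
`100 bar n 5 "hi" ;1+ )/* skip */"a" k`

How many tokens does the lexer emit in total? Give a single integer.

pos=0: emit NUM '100' (now at pos=3)
pos=4: emit ID 'bar' (now at pos=7)
pos=8: emit ID 'n' (now at pos=9)
pos=10: emit NUM '5' (now at pos=11)
pos=12: enter STRING mode
pos=12: emit STR "hi" (now at pos=16)
pos=17: emit SEMI ';'
pos=18: emit NUM '1' (now at pos=19)
pos=19: emit PLUS '+'
pos=21: emit RPAREN ')'
pos=22: enter COMMENT mode (saw '/*')
exit COMMENT mode (now at pos=32)
pos=32: enter STRING mode
pos=32: emit STR "a" (now at pos=35)
pos=36: emit ID 'k' (now at pos=37)
DONE. 11 tokens: [NUM, ID, ID, NUM, STR, SEMI, NUM, PLUS, RPAREN, STR, ID]

Answer: 11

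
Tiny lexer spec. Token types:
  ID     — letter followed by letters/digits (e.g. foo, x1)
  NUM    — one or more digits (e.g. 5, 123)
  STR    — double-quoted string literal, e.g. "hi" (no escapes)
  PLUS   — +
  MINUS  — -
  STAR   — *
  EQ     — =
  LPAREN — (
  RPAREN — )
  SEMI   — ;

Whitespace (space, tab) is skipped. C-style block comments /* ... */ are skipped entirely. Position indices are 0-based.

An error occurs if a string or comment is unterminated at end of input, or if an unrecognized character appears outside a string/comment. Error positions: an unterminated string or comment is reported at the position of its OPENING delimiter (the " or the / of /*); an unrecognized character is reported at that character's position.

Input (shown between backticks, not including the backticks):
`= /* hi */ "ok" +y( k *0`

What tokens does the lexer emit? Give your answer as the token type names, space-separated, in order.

Answer: EQ STR PLUS ID LPAREN ID STAR NUM

Derivation:
pos=0: emit EQ '='
pos=2: enter COMMENT mode (saw '/*')
exit COMMENT mode (now at pos=10)
pos=11: enter STRING mode
pos=11: emit STR "ok" (now at pos=15)
pos=16: emit PLUS '+'
pos=17: emit ID 'y' (now at pos=18)
pos=18: emit LPAREN '('
pos=20: emit ID 'k' (now at pos=21)
pos=22: emit STAR '*'
pos=23: emit NUM '0' (now at pos=24)
DONE. 8 tokens: [EQ, STR, PLUS, ID, LPAREN, ID, STAR, NUM]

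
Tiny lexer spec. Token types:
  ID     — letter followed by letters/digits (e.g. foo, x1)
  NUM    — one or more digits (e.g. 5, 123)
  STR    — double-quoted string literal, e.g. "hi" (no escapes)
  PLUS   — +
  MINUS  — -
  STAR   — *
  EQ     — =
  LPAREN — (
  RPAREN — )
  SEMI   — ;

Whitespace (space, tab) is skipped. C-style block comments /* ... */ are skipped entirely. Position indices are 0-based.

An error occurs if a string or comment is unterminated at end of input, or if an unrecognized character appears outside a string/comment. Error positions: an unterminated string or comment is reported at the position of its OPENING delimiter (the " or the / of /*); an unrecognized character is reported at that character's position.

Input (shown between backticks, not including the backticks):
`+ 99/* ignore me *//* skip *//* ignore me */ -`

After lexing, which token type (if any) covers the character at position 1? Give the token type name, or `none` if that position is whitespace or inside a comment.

pos=0: emit PLUS '+'
pos=2: emit NUM '99' (now at pos=4)
pos=4: enter COMMENT mode (saw '/*')
exit COMMENT mode (now at pos=19)
pos=19: enter COMMENT mode (saw '/*')
exit COMMENT mode (now at pos=29)
pos=29: enter COMMENT mode (saw '/*')
exit COMMENT mode (now at pos=44)
pos=45: emit MINUS '-'
DONE. 3 tokens: [PLUS, NUM, MINUS]
Position 1: char is ' ' -> none

Answer: none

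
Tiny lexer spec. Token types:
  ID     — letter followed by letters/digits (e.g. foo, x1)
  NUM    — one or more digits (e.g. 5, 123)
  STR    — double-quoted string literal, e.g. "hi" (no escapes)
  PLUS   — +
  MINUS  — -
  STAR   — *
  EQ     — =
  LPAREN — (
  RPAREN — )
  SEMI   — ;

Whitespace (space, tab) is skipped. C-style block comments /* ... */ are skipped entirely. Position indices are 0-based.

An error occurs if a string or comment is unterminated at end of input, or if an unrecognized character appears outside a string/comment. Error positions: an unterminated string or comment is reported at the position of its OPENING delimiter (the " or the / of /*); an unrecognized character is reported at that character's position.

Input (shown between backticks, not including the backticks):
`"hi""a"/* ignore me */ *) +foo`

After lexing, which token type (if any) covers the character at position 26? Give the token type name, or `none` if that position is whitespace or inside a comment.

Answer: PLUS

Derivation:
pos=0: enter STRING mode
pos=0: emit STR "hi" (now at pos=4)
pos=4: enter STRING mode
pos=4: emit STR "a" (now at pos=7)
pos=7: enter COMMENT mode (saw '/*')
exit COMMENT mode (now at pos=22)
pos=23: emit STAR '*'
pos=24: emit RPAREN ')'
pos=26: emit PLUS '+'
pos=27: emit ID 'foo' (now at pos=30)
DONE. 6 tokens: [STR, STR, STAR, RPAREN, PLUS, ID]
Position 26: char is '+' -> PLUS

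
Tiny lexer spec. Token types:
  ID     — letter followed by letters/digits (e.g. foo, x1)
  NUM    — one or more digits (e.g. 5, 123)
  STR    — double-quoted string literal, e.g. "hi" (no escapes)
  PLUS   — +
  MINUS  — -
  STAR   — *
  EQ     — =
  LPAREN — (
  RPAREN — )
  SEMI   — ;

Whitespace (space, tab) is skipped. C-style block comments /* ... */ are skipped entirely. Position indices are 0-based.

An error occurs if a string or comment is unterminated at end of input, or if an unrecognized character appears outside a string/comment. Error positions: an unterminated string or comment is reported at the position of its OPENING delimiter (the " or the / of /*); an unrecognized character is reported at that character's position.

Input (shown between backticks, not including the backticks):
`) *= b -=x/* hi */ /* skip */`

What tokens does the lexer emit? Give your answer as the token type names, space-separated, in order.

Answer: RPAREN STAR EQ ID MINUS EQ ID

Derivation:
pos=0: emit RPAREN ')'
pos=2: emit STAR '*'
pos=3: emit EQ '='
pos=5: emit ID 'b' (now at pos=6)
pos=7: emit MINUS '-'
pos=8: emit EQ '='
pos=9: emit ID 'x' (now at pos=10)
pos=10: enter COMMENT mode (saw '/*')
exit COMMENT mode (now at pos=18)
pos=19: enter COMMENT mode (saw '/*')
exit COMMENT mode (now at pos=29)
DONE. 7 tokens: [RPAREN, STAR, EQ, ID, MINUS, EQ, ID]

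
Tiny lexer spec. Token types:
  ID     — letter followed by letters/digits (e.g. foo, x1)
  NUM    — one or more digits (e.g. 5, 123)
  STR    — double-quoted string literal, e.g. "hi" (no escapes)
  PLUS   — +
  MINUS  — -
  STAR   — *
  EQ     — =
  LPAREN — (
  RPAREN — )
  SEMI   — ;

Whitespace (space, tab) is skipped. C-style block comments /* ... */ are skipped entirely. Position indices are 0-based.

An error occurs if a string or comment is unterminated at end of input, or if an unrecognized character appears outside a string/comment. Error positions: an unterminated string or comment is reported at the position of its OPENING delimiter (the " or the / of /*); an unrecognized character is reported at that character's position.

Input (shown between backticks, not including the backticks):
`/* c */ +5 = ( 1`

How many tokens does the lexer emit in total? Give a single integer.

pos=0: enter COMMENT mode (saw '/*')
exit COMMENT mode (now at pos=7)
pos=8: emit PLUS '+'
pos=9: emit NUM '5' (now at pos=10)
pos=11: emit EQ '='
pos=13: emit LPAREN '('
pos=15: emit NUM '1' (now at pos=16)
DONE. 5 tokens: [PLUS, NUM, EQ, LPAREN, NUM]

Answer: 5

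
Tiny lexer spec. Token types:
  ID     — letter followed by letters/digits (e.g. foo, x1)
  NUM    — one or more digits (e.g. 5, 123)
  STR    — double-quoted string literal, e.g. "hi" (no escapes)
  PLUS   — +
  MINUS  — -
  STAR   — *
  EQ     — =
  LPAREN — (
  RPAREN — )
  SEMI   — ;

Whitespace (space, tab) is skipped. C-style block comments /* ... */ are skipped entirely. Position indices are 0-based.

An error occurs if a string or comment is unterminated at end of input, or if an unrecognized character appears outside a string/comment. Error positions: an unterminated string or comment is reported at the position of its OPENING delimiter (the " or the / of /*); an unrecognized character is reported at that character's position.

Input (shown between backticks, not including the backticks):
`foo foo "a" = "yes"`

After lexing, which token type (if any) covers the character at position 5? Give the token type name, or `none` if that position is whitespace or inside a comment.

Answer: ID

Derivation:
pos=0: emit ID 'foo' (now at pos=3)
pos=4: emit ID 'foo' (now at pos=7)
pos=8: enter STRING mode
pos=8: emit STR "a" (now at pos=11)
pos=12: emit EQ '='
pos=14: enter STRING mode
pos=14: emit STR "yes" (now at pos=19)
DONE. 5 tokens: [ID, ID, STR, EQ, STR]
Position 5: char is 'o' -> ID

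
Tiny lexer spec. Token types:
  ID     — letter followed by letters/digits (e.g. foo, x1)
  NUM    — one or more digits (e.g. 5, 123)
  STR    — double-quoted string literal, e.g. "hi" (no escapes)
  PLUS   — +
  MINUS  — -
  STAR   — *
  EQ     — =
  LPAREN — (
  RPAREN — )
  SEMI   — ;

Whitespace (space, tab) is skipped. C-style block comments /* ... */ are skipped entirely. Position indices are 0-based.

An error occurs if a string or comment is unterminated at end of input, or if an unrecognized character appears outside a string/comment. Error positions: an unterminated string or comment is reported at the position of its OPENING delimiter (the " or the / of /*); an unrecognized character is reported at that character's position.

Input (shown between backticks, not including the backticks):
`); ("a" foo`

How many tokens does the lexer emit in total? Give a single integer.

Answer: 5

Derivation:
pos=0: emit RPAREN ')'
pos=1: emit SEMI ';'
pos=3: emit LPAREN '('
pos=4: enter STRING mode
pos=4: emit STR "a" (now at pos=7)
pos=8: emit ID 'foo' (now at pos=11)
DONE. 5 tokens: [RPAREN, SEMI, LPAREN, STR, ID]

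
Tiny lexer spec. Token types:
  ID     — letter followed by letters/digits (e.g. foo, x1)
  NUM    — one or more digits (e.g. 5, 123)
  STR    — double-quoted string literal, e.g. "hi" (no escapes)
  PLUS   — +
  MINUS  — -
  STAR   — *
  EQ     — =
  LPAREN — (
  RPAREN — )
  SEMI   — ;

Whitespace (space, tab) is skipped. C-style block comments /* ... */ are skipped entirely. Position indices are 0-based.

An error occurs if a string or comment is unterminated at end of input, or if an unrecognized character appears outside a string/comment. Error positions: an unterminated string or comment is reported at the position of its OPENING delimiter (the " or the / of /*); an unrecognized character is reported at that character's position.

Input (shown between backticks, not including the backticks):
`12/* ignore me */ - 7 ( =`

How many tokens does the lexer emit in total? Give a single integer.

pos=0: emit NUM '12' (now at pos=2)
pos=2: enter COMMENT mode (saw '/*')
exit COMMENT mode (now at pos=17)
pos=18: emit MINUS '-'
pos=20: emit NUM '7' (now at pos=21)
pos=22: emit LPAREN '('
pos=24: emit EQ '='
DONE. 5 tokens: [NUM, MINUS, NUM, LPAREN, EQ]

Answer: 5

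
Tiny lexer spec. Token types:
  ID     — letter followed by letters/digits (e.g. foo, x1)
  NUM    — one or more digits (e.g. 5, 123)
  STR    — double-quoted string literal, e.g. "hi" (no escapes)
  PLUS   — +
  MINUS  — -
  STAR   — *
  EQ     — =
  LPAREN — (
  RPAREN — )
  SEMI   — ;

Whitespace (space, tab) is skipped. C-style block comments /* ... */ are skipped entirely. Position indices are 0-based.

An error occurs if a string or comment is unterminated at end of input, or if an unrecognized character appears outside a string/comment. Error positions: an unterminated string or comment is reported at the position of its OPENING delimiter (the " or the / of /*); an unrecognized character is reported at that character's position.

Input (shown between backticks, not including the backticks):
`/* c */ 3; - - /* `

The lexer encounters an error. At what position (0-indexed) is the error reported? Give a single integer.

pos=0: enter COMMENT mode (saw '/*')
exit COMMENT mode (now at pos=7)
pos=8: emit NUM '3' (now at pos=9)
pos=9: emit SEMI ';'
pos=11: emit MINUS '-'
pos=13: emit MINUS '-'
pos=15: enter COMMENT mode (saw '/*')
pos=15: ERROR — unterminated comment (reached EOF)

Answer: 15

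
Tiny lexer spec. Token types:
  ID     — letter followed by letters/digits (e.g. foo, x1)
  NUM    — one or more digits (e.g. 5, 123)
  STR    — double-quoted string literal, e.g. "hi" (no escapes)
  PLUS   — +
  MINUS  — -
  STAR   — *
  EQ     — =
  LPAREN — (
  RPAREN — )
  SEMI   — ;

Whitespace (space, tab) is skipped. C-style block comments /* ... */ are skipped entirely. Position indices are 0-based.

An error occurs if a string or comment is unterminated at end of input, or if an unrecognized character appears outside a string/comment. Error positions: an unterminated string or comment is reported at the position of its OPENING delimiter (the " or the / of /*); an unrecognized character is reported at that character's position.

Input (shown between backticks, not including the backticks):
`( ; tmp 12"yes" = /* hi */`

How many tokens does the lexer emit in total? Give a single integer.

pos=0: emit LPAREN '('
pos=2: emit SEMI ';'
pos=4: emit ID 'tmp' (now at pos=7)
pos=8: emit NUM '12' (now at pos=10)
pos=10: enter STRING mode
pos=10: emit STR "yes" (now at pos=15)
pos=16: emit EQ '='
pos=18: enter COMMENT mode (saw '/*')
exit COMMENT mode (now at pos=26)
DONE. 6 tokens: [LPAREN, SEMI, ID, NUM, STR, EQ]

Answer: 6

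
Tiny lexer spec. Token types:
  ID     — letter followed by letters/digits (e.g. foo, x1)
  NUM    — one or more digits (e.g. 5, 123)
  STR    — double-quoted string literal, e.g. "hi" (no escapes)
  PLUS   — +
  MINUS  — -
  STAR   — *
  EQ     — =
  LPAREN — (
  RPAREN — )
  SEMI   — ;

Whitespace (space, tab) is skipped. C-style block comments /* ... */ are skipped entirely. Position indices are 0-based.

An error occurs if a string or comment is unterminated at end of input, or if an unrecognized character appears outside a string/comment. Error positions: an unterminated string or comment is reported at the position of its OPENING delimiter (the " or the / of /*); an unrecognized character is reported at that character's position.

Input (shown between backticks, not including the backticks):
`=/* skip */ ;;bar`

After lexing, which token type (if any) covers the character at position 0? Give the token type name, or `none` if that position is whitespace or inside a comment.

pos=0: emit EQ '='
pos=1: enter COMMENT mode (saw '/*')
exit COMMENT mode (now at pos=11)
pos=12: emit SEMI ';'
pos=13: emit SEMI ';'
pos=14: emit ID 'bar' (now at pos=17)
DONE. 4 tokens: [EQ, SEMI, SEMI, ID]
Position 0: char is '=' -> EQ

Answer: EQ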